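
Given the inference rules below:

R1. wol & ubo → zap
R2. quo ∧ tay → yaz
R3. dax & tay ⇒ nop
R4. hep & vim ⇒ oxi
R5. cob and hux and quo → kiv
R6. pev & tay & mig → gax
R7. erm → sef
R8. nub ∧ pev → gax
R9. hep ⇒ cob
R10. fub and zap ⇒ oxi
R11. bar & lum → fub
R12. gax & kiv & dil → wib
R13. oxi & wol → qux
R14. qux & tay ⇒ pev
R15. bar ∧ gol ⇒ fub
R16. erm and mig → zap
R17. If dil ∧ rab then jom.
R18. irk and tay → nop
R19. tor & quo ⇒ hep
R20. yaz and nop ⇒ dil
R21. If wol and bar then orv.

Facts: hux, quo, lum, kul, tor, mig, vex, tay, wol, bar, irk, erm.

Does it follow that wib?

Yes

yaz  (by R2: quo, tay)
fub  (by R11: bar, lum)
zap  (by R16: erm, mig)
nop  (by R18: irk, tay)
hep  (by R19: tor, quo)
dil  (by R20: yaz, nop)
cob  (by R9: hep)
oxi  (by R10: fub, zap)
qux  (by R13: oxi, wol)
pev  (by R14: qux, tay)
kiv  (by R5: cob, hux, quo)
gax  (by R6: pev, tay, mig)
wib  (by R12: gax, kiv, dil)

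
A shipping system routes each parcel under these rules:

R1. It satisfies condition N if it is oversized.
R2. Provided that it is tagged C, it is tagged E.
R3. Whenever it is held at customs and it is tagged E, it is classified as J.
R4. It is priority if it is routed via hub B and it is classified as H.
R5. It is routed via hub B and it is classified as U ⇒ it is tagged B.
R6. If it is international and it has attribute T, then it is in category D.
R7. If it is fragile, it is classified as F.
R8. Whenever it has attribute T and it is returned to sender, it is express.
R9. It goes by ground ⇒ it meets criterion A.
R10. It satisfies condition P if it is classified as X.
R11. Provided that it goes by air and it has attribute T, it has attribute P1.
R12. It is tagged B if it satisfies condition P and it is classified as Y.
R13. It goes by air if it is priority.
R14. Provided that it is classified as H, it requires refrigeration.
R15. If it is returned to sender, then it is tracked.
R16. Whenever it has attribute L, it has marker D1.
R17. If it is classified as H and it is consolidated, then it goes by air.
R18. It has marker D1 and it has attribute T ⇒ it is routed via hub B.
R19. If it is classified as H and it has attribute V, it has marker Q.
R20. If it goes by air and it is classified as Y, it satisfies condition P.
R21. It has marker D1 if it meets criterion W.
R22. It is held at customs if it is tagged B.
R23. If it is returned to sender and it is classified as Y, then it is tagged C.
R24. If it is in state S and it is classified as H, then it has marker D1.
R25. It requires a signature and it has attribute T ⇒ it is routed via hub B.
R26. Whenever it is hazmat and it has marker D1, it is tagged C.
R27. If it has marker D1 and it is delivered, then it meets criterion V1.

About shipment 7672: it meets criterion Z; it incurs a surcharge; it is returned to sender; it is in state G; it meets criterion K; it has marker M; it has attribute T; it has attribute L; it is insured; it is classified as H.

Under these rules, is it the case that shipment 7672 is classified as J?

No

Forward chaining from the given facts derives: is express, requires refrigeration, is tracked, has marker D1, is routed via hub B, is priority, goes by air, has attribute P1.
The only rule concluding "it is classified as J" is R3, which needs "it is held at customs"; that is never established.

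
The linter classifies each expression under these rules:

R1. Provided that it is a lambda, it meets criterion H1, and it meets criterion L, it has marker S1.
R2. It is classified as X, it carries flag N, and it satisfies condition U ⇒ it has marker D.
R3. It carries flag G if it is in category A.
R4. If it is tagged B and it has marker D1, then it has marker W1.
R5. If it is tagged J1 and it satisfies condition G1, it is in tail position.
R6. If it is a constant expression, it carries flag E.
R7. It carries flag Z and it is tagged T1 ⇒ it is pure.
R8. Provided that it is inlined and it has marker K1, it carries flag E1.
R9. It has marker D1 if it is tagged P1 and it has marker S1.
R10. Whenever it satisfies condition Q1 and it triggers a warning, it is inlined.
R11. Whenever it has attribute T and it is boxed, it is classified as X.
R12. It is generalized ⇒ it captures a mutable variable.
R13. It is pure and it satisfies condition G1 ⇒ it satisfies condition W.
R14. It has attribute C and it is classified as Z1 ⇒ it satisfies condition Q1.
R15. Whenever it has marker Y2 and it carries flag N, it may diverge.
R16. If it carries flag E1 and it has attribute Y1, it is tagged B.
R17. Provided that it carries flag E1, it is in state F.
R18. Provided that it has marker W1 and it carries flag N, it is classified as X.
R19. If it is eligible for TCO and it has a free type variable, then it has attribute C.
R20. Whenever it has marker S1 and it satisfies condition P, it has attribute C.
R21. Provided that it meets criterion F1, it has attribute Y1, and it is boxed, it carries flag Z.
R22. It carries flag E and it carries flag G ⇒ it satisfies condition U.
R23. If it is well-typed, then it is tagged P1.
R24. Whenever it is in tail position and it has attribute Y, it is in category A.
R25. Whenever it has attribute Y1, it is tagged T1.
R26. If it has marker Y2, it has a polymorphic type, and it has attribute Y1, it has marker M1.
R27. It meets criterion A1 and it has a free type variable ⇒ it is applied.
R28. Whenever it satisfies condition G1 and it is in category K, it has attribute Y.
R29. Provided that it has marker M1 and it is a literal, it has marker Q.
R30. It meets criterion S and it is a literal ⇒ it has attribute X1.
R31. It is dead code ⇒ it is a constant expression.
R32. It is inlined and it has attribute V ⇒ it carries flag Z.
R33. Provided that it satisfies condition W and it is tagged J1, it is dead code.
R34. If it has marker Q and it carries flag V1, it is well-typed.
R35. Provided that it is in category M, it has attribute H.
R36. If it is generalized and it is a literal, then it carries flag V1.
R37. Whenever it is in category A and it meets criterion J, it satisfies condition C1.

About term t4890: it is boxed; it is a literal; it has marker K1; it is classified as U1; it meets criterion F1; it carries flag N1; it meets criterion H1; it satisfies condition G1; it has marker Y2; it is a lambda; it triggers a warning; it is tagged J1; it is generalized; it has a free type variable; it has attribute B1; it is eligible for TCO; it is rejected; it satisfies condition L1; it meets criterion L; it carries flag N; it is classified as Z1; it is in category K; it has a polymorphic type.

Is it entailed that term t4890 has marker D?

Forward chaining from the given facts derives: has marker S1, is in tail position, captures a mutable variable, may diverge, has attribute C, has attribute Y, carries flag V1, satisfies condition Q1, is in category A, carries flag G, is inlined, carries flag E1, is in state F.
The only rule concluding "it has marker D" is R2, which needs "it is classified as X"; that is never established.

No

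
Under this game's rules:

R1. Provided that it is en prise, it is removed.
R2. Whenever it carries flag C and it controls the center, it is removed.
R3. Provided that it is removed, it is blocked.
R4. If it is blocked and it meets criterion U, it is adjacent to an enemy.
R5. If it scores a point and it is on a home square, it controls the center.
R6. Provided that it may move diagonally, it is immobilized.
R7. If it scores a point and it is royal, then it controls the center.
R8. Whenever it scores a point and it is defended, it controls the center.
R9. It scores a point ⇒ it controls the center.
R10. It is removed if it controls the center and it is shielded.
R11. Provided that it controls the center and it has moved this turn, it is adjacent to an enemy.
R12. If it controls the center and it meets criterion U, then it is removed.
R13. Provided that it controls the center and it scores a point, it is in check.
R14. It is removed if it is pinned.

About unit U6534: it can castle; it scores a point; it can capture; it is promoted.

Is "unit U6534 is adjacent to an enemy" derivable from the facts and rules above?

Forward chaining from the given facts derives: controls the center, is in check.
Rules concluding "it is adjacent to an enemy": R4 needs "it is blocked"; R11 needs "it has moved this turn" — none of these are established.

No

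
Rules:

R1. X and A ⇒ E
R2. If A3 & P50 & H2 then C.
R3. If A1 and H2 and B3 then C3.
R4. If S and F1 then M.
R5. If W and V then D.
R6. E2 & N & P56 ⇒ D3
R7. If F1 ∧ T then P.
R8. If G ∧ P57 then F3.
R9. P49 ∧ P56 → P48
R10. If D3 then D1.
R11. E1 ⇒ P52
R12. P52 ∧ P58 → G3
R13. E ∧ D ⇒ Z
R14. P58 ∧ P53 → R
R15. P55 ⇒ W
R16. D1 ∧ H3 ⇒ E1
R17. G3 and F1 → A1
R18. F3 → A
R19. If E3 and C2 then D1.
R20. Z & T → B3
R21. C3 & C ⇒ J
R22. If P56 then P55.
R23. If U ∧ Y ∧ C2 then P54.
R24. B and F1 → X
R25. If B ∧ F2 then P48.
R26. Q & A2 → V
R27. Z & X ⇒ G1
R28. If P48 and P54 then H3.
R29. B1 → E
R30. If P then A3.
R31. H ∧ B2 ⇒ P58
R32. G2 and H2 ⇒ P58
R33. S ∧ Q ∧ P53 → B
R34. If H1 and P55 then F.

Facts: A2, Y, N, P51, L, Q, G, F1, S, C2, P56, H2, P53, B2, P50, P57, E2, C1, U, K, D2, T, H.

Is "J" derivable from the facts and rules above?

Forward chaining from the given facts derives: M, D3, P, F3, D1, A, P55, P54, V, A3, P58, B, C, R, W, X, E, D, Z, B3, G1.
The only rule concluding J is R21, which needs C3; that is never established.

No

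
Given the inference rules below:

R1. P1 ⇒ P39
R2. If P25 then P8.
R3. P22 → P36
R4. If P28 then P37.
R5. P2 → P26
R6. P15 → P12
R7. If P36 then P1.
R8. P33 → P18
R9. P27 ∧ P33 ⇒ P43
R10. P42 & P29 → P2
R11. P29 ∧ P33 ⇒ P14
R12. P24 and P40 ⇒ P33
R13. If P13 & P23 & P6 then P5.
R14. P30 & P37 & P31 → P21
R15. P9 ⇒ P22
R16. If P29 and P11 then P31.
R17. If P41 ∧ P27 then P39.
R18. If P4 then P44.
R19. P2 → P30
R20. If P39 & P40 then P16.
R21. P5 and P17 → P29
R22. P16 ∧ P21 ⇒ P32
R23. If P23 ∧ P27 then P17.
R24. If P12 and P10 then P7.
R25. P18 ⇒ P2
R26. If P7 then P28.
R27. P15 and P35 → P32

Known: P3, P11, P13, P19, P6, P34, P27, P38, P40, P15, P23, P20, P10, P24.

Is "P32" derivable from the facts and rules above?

No

Forward chaining from the given facts derives: P12, P33, P5, P17, P7, P28, P37, P18, P43, P29, P2, P26, P14, P31, P30, P21.
Rules concluding P32: R22 needs P16; R27 needs P35 — none of these are established.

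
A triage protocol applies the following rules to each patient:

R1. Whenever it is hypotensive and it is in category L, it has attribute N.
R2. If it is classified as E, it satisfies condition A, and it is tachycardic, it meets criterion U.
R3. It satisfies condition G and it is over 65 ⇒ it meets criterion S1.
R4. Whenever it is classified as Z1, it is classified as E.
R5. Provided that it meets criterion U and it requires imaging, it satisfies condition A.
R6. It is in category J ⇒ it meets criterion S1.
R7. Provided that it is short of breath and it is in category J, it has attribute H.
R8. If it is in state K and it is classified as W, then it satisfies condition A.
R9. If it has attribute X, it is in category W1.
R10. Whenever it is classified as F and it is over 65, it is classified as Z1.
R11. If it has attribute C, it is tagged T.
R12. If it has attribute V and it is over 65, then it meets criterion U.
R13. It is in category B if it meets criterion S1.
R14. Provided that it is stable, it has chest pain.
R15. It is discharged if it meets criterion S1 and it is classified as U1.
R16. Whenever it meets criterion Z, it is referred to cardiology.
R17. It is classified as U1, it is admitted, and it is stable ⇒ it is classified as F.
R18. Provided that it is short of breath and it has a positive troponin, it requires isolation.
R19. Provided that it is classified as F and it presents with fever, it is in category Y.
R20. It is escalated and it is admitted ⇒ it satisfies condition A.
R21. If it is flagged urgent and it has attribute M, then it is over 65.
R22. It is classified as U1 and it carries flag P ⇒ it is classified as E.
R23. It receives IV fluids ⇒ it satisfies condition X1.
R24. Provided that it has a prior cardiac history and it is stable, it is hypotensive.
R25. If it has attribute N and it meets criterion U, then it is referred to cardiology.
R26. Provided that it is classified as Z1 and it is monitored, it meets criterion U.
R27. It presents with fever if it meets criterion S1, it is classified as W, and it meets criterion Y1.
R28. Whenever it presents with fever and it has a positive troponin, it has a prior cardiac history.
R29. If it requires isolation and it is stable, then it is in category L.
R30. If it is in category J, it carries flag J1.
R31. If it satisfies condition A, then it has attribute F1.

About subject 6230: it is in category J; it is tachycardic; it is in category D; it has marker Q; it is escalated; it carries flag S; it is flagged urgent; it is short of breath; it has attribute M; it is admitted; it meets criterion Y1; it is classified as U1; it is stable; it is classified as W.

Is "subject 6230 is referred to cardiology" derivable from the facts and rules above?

Forward chaining from the given facts derives: meets criterion S1, has attribute H, is in category B, has chest pain, is discharged, is classified as F, satisfies condition A, is over 65, presents with fever, carries flag J1, has attribute F1, is classified as Z1, is in category Y, is classified as E, meets criterion U.
Rules concluding "it is referred to cardiology": R16 needs "it meets criterion Z"; R25 needs "it has attribute N" — none of these are established.

No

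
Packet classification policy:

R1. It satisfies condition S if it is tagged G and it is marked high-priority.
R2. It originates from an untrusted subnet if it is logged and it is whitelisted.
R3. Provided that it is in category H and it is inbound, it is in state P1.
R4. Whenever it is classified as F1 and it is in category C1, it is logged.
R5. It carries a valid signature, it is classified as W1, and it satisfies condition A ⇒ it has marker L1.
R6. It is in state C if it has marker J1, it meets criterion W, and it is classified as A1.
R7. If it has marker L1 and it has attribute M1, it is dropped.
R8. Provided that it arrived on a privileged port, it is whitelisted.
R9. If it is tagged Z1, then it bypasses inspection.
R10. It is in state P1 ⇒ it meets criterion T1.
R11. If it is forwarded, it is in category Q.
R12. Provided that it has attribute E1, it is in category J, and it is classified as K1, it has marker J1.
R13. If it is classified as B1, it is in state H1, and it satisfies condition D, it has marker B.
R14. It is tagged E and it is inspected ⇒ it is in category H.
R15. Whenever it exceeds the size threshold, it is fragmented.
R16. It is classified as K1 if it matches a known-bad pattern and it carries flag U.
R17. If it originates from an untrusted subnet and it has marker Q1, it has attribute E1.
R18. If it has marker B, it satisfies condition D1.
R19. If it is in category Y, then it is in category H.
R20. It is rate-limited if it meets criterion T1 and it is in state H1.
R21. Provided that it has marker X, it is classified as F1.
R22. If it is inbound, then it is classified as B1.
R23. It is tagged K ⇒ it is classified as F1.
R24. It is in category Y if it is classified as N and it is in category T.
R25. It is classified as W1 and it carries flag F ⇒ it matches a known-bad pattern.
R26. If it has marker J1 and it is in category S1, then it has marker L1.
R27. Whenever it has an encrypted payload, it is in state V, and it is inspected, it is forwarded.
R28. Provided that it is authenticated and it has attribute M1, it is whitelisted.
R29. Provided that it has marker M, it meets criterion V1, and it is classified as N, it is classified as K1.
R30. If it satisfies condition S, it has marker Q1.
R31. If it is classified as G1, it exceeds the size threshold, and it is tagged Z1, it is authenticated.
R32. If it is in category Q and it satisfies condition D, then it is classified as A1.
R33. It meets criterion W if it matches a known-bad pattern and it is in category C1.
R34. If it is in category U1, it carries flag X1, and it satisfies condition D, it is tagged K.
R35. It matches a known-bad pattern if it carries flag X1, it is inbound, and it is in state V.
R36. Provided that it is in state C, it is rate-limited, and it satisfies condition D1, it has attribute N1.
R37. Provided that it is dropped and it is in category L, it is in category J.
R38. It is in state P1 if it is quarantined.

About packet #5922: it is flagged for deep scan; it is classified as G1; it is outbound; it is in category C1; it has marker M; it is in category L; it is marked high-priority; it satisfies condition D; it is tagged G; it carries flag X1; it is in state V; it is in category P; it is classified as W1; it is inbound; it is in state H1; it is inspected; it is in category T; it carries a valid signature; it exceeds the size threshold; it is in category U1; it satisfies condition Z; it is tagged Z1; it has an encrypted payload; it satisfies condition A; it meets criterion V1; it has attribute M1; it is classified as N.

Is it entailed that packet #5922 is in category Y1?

Forward chaining from the given facts derives: satisfies condition S, has marker L1, is dropped, bypasses inspection, is fragmented, is classified as B1, is in category Y, is forwarded, is classified as K1, has marker Q1, is authenticated, is tagged K, matches a known-bad pattern, is in category J, is in category Q, has marker B, satisfies condition D1, is in category H, is classified as F1, is whitelisted, is classified as A1, meets criterion W, is in state P1, is logged, meets criterion T1, is rate-limited, originates from an untrusted subnet, has attribute E1, has marker J1, is in state C, has attribute N1.
No rule has "it is in category Y1" as its conclusion, and it is not among the given facts.

No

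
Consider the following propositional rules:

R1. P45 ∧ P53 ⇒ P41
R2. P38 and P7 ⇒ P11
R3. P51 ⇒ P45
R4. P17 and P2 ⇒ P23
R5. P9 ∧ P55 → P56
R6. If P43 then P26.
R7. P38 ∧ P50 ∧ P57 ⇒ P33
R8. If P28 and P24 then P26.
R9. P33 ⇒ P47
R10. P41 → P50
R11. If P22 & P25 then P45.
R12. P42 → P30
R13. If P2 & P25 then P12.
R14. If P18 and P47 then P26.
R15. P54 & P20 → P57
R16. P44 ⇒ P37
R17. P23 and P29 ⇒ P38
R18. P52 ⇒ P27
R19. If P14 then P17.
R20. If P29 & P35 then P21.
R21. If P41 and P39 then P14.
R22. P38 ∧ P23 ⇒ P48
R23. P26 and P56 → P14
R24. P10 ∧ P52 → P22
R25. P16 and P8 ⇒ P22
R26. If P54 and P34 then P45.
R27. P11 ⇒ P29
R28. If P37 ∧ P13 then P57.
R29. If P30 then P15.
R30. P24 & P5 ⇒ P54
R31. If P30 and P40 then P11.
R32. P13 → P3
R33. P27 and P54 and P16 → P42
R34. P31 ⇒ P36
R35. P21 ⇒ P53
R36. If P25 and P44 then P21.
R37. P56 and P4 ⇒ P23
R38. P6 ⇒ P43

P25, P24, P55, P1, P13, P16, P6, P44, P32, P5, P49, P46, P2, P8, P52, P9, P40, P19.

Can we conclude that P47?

P56  (by R5: P9, P55)
P37  (by R16: P44)
P27  (by R18: P52)
P22  (by R25: P16, P8)
P57  (by R28: P37, P13)
P54  (by R30: P24, P5)
P42  (by R33: P27, P54, P16)
P21  (by R36: P25, P44)
P43  (by R38: P6)
P26  (by R6: P43)
P45  (by R11: P22, P25)
P30  (by R12: P42)
P14  (by R23: P26, P56)
P11  (by R31: P30, P40)
P53  (by R35: P21)
P41  (by R1: P45, P53)
P50  (by R10: P41)
P17  (by R19: P14)
P29  (by R27: P11)
P23  (by R4: P17, P2)
P38  (by R17: P23, P29)
P33  (by R7: P38, P50, P57)
P47  (by R9: P33)

Yes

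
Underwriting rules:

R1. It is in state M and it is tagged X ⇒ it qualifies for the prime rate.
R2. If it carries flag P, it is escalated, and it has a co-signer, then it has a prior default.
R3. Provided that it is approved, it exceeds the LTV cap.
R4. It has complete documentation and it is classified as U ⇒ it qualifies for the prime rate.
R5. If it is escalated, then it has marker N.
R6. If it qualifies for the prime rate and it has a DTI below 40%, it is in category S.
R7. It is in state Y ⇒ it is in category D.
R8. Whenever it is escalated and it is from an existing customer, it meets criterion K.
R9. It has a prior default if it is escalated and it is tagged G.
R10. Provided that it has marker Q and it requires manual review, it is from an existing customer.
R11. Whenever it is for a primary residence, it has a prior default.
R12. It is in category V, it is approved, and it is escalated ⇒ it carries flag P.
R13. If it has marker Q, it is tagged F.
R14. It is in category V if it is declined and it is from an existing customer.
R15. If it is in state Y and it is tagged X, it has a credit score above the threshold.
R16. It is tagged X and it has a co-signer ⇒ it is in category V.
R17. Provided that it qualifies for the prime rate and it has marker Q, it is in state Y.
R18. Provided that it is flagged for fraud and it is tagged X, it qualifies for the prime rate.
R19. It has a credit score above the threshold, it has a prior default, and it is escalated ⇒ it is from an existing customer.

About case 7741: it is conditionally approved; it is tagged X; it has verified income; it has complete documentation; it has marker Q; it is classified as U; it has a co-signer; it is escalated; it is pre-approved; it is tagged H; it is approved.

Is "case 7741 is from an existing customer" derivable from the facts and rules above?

By R4 (it has complete documentation, it is classified as U): it qualifies for the prime rate.
By R16 (it is tagged X, it has a co-signer): it is in category V.
By R17 (it qualifies for the prime rate, it has marker Q): it is in state Y.
By R12 (it is in category V, it is approved, it is escalated): it carries flag P.
By R15 (it is in state Y, it is tagged X): it has a credit score above the threshold.
By R2 (it carries flag P, it is escalated, it has a co-signer): it has a prior default.
By R19 (it has a credit score above the threshold, it has a prior default, it is escalated): it is from an existing customer.

Yes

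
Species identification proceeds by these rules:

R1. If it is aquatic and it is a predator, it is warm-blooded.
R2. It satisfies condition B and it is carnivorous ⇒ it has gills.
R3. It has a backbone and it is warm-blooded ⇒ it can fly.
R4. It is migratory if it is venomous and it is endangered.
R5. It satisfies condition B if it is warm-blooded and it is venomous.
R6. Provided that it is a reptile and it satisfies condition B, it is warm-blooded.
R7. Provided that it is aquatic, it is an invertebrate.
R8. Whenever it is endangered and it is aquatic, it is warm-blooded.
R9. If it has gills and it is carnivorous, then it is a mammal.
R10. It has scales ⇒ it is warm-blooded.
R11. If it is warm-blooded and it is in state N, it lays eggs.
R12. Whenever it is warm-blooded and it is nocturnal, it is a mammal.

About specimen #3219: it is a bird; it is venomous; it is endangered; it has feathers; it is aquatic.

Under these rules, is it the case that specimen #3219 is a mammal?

No

Forward chaining from the given facts derives: is migratory, is an invertebrate, is warm-blooded, satisfies condition B.
Rules concluding "it is a mammal": R9 needs "it has gills"; R12 needs "it is nocturnal" — none of these are established.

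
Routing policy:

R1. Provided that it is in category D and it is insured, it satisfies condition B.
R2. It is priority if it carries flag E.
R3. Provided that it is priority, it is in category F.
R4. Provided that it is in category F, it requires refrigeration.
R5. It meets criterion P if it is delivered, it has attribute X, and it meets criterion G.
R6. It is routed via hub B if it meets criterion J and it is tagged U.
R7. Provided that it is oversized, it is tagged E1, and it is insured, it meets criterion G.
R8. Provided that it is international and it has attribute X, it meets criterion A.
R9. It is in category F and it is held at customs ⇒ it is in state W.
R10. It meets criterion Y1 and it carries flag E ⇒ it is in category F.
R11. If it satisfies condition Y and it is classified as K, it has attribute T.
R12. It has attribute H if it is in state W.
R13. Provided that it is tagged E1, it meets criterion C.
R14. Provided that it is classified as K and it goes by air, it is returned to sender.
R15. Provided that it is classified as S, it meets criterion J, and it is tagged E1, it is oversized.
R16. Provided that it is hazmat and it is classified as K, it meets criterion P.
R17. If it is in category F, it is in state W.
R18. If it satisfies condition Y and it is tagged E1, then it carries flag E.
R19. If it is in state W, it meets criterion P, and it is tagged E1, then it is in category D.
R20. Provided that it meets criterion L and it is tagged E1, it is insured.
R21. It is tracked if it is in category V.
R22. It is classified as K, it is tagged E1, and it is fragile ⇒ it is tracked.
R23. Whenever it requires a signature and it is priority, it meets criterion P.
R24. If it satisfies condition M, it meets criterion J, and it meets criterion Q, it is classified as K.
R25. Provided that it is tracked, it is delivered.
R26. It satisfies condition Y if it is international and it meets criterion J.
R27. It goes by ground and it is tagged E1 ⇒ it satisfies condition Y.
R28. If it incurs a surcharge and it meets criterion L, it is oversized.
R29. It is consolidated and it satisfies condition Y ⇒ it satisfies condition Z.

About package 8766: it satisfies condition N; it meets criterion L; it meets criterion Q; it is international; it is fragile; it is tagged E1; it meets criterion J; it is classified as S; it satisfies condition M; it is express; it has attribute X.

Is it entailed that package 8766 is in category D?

By R15 (it is classified as S, it meets criterion J, it is tagged E1): it is oversized.
By R20 (it meets criterion L, it is tagged E1): it is insured.
By R24 (it satisfies condition M, it meets criterion J, it meets criterion Q): it is classified as K.
By R26 (it is international, it meets criterion J): it satisfies condition Y.
By R7 (it is oversized, it is tagged E1, it is insured): it meets criterion G.
By R18 (it satisfies condition Y, it is tagged E1): it carries flag E.
By R22 (it is classified as K, it is tagged E1, it is fragile): it is tracked.
By R25 (it is tracked): it is delivered.
By R2 (it carries flag E): it is priority.
By R3 (it is priority): it is in category F.
By R5 (it is delivered, it has attribute X, it meets criterion G): it meets criterion P.
By R17 (it is in category F): it is in state W.
By R19 (it is in state W, it meets criterion P, it is tagged E1): it is in category D.

Yes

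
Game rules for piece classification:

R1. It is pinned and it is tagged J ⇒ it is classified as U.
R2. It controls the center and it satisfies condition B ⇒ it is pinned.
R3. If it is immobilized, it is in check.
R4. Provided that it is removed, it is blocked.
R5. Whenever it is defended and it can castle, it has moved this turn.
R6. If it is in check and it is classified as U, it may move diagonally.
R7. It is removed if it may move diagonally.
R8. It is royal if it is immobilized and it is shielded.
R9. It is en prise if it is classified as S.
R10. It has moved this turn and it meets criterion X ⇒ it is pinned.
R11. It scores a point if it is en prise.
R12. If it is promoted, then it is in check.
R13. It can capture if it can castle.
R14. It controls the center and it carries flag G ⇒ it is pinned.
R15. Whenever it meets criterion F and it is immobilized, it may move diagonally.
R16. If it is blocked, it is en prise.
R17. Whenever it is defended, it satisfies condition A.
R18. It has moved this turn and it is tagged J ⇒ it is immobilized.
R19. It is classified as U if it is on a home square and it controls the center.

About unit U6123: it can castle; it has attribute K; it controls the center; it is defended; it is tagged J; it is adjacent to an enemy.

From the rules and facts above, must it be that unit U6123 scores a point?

No

Forward chaining from the given facts derives: has moved this turn, can capture, satisfies condition A, is immobilized, is in check.
The only rule concluding "it scores a point" is R11, which needs "it is en prise"; that is never established.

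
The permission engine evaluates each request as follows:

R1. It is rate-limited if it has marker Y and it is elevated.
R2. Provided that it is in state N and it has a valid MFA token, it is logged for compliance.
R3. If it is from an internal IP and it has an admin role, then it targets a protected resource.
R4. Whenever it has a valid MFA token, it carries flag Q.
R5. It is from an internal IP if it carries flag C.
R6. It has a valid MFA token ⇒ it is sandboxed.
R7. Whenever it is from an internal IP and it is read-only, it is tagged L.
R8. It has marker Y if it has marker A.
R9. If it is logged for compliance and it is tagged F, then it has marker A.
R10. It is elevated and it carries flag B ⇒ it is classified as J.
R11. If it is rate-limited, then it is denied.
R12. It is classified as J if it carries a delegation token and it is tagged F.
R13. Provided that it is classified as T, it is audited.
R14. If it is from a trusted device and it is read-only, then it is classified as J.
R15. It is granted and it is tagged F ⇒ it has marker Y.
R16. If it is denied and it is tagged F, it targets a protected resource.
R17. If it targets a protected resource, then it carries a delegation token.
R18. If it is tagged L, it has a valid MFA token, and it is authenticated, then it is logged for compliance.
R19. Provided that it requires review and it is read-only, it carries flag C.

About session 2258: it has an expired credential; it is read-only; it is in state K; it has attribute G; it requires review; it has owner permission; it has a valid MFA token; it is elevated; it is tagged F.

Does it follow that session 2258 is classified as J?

No

Forward chaining from the given facts derives: carries flag Q, is sandboxed, carries flag C, is from an internal IP, is tagged L.
Rules concluding "it is classified as J": R10 needs "it carries flag B"; R12 needs "it carries a delegation token"; R14 needs "it is from a trusted device" — none of these are established.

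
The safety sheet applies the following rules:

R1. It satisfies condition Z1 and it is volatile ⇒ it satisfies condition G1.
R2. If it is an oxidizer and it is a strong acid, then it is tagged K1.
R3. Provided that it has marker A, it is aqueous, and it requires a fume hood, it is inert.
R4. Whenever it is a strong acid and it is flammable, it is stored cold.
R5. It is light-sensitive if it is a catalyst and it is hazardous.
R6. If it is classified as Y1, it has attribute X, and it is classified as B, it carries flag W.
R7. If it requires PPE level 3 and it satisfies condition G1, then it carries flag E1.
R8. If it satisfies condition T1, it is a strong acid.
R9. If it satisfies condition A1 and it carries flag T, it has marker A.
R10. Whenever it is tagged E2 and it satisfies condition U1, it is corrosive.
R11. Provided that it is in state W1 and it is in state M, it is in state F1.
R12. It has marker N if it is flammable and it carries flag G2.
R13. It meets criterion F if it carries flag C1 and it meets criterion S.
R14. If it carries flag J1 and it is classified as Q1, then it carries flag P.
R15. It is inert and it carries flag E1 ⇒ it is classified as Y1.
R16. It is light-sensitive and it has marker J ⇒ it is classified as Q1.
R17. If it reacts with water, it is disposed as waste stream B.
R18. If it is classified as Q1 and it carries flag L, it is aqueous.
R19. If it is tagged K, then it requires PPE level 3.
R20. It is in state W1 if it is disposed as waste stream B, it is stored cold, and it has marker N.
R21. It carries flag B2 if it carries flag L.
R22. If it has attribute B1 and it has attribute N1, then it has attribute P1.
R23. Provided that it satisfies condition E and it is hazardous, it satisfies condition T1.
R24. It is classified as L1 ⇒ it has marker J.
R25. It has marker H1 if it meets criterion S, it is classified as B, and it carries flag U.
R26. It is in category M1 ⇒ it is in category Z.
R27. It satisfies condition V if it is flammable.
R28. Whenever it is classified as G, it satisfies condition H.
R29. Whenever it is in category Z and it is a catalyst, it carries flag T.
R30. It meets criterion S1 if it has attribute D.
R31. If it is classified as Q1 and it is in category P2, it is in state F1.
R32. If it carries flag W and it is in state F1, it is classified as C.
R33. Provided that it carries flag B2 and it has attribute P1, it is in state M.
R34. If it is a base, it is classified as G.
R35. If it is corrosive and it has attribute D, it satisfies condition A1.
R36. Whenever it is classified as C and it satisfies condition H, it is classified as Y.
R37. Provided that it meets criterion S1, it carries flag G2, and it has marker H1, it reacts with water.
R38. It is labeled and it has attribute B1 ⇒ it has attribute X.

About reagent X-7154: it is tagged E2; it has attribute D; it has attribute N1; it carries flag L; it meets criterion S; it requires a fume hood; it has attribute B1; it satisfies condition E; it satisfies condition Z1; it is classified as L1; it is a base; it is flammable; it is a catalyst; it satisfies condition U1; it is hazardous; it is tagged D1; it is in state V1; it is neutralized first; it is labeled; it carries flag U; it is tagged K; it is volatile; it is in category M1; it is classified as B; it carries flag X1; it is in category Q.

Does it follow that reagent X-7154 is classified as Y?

Forward chaining from the given facts derives: satisfies condition G1, is light-sensitive, is corrosive, requires PPE level 3, carries flag B2, has attribute P1, satisfies condition T1, has marker J, has marker H1, is in category Z, satisfies condition V, carries flag T, meets criterion S1, is in state M, is classified as G, satisfies condition A1, has attribute X, carries flag E1, is a strong acid, has marker A, is classified as Q1, is aqueous, satisfies condition H, is inert, is stored cold, is classified as Y1, carries flag W.
The only rule concluding "it is classified as Y" is R36, which needs "it is classified as C"; that is never established.

No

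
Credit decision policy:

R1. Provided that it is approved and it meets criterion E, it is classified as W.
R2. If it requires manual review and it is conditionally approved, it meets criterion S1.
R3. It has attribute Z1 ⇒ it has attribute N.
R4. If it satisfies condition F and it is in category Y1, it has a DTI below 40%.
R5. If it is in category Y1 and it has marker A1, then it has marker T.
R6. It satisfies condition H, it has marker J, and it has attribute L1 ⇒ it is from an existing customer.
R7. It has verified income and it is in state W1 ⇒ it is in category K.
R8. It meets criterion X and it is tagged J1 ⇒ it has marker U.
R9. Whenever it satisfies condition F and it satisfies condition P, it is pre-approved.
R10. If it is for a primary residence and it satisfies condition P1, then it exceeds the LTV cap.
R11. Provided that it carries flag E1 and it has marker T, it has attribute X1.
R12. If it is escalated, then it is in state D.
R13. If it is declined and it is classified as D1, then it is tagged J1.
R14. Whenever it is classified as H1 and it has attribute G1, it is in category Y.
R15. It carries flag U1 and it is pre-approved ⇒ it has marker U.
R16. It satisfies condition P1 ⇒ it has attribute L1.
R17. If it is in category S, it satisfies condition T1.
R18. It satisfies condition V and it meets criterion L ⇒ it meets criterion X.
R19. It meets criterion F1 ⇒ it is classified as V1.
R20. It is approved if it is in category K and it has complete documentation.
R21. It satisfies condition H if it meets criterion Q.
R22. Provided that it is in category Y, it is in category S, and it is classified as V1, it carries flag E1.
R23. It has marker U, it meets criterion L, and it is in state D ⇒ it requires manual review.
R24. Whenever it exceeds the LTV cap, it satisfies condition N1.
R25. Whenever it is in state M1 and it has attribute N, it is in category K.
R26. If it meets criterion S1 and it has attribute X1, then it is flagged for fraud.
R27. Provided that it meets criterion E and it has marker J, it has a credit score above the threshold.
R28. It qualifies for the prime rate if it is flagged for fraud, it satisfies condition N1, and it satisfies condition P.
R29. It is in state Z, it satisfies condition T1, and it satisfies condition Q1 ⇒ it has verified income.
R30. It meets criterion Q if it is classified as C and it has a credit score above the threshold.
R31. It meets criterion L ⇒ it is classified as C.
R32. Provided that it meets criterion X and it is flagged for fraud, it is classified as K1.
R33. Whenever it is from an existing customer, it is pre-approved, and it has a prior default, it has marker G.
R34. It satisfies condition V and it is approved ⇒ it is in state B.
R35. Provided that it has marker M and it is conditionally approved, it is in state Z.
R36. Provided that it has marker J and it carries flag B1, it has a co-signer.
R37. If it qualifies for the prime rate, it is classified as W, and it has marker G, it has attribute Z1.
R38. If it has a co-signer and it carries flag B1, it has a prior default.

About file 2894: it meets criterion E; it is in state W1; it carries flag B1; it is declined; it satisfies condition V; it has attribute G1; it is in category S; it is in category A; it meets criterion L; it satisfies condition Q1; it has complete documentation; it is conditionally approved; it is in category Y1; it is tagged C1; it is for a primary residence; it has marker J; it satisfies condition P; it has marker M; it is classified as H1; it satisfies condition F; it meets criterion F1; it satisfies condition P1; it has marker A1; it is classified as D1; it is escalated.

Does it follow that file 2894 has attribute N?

By R5 (it is in category Y1, it has marker A1): it has marker T.
By R9 (it satisfies condition F, it satisfies condition P): it is pre-approved.
By R10 (it is for a primary residence, it satisfies condition P1): it exceeds the LTV cap.
By R12 (it is escalated): it is in state D.
By R13 (it is declined, it is classified as D1): it is tagged J1.
By R14 (it is classified as H1, it has attribute G1): it is in category Y.
By R16 (it satisfies condition P1): it has attribute L1.
By R17 (it is in category S): it satisfies condition T1.
By R18 (it satisfies condition V, it meets criterion L): it meets criterion X.
By R19 (it meets criterion F1): it is classified as V1.
By R22 (it is in category Y, it is in category S, it is classified as V1): it carries flag E1.
By R24 (it exceeds the LTV cap): it satisfies condition N1.
By R27 (it meets criterion E, it has marker J): it has a credit score above the threshold.
By R31 (it meets criterion L): it is classified as C.
By R35 (it has marker M, it is conditionally approved): it is in state Z.
By R36 (it has marker J, it carries flag B1): it has a co-signer.
By R38 (it has a co-signer, it carries flag B1): it has a prior default.
By R8 (it meets criterion X, it is tagged J1): it has marker U.
By R11 (it carries flag E1, it has marker T): it has attribute X1.
By R23 (it has marker U, it meets criterion L, it is in state D): it requires manual review.
By R29 (it is in state Z, it satisfies condition T1, it satisfies condition Q1): it has verified income.
By R30 (it is classified as C, it has a credit score above the threshold): it meets criterion Q.
By R2 (it requires manual review, it is conditionally approved): it meets criterion S1.
By R7 (it has verified income, it is in state W1): it is in category K.
By R20 (it is in category K, it has complete documentation): it is approved.
By R21 (it meets criterion Q): it satisfies condition H.
By R26 (it meets criterion S1, it has attribute X1): it is flagged for fraud.
By R28 (it is flagged for fraud, it satisfies condition N1, it satisfies condition P): it qualifies for the prime rate.
By R1 (it is approved, it meets criterion E): it is classified as W.
By R6 (it satisfies condition H, it has marker J, it has attribute L1): it is from an existing customer.
By R33 (it is from an existing customer, it is pre-approved, it has a prior default): it has marker G.
By R37 (it qualifies for the prime rate, it is classified as W, it has marker G): it has attribute Z1.
By R3 (it has attribute Z1): it has attribute N.

Yes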